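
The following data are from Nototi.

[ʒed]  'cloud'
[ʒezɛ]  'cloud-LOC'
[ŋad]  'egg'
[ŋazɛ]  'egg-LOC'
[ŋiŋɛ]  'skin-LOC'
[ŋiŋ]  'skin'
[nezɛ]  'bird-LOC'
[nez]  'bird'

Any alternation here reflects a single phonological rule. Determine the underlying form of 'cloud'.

/ʒed/

The stem for 'cloud' ends in [z] in [ʒezɛ] but [d] in [ʒed].
The stem 'bird' ([nezɛ], [nez]) shows [z] unchanged in both environments, so [z] cannot be basic with [d] derived in isolation.
So /d/ is underlying, and a rule of intervocalic spirantization — voiced stops become fricatives between vowels — gives [z].
The underlying form of 'cloud' is therefore /ʒed/.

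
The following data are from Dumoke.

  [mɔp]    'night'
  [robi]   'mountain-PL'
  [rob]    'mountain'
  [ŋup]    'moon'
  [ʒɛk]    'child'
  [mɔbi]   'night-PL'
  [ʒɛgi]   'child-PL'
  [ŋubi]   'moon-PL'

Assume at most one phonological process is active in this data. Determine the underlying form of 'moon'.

The stem for 'moon' ends in [p] in [ŋup] but [b] in [ŋubi].
If /b/ were underlying and a rule turned it into [p] in isolation, 'mountain' would also alternate; but it has [b] in both [rob] and [robi].
The underlying segment must be /p/; voiceless stops become voiced between vowels, yielding [b] there.
The underlying form of 'moon' is therefore /ŋup/.

/ŋup/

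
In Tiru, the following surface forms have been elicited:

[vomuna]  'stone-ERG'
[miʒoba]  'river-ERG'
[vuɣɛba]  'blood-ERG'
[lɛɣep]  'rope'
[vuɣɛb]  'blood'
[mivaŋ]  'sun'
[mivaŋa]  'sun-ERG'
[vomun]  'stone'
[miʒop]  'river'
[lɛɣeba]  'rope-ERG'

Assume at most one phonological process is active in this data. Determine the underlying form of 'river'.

/miʒop/

In [miʒop] and [miʒoba] the final segment of 'river' alternates: [p] ~ [b].
But 'blood' keeps [b] in both environments ([vuɣɛb], [vuɣɛba]), so there is no rule changing /b/ to [p] in isolation.
The alternation reflects intervocalic voicing: voiceless stops become voiced between vowels. /p/ is underlying.
So 'river' = /miʒop/.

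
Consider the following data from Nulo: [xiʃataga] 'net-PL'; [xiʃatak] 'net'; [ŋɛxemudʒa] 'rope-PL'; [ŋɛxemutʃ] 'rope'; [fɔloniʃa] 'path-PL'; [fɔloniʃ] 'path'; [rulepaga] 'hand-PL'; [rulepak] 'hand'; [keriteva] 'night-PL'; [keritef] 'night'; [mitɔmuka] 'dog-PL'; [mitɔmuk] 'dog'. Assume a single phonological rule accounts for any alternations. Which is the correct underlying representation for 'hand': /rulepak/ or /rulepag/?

'hand' shows [g] ~ [k] at the end of the stem ([rulepaga] vs [rulepak]).
Compare 'dog', with invariant [k] in [mitɔmuka] and [mitɔmuk]: an analysis with underlying /k/ and a rule producing [g] before the PL suffix would wrongly predict alternation here too.
The alternation reflects word-final obstruent devoicing: voiced obstruents become voiceless word-finally. /g/ is underlying.

/rulepag/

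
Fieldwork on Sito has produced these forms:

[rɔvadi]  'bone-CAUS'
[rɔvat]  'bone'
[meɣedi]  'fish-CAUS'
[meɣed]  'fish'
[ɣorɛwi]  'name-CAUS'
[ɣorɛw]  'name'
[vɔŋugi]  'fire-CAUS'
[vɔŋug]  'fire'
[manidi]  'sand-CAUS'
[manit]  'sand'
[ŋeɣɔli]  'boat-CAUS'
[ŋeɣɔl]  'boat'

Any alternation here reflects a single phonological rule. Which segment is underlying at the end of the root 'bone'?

The root 'bone' surfaces as [rɔvadi] and [rɔvat], with a stem-final [d] ~ [t] alternation.
But 'fish' keeps [d] in both environments ([meɣedi], [meɣed]), so there is no rule changing /d/ to [t] in isolation.
The alternation reflects intervocalic voicing: voiceless stops become voiced between vowels. /t/ is underlying.

/t/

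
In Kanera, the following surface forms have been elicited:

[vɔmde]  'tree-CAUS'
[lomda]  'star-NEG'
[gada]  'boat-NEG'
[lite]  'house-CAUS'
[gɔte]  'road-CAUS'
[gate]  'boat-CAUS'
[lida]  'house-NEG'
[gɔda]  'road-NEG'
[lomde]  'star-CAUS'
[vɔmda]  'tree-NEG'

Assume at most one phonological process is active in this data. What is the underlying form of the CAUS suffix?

/-te/

The CAUS morpheme has two allomorphs, [-de] and [-te].
By contrast the NEG suffix keeps its initial [d] throughout — that segment must be underlying.
So the underlying form is /-te/, and voiceless stops become voiced after a nasal.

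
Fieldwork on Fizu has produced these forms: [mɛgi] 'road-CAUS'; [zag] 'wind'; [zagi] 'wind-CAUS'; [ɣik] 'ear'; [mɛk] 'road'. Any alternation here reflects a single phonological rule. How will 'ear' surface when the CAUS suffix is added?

[ɣigi]

The stem for 'road' ends in [g] in [mɛgi] but [k] in [mɛk].
Compare 'wind', with invariant [g] in [zagi] and [zag]: an analysis with underlying /g/ and a rule producing [k] in isolation would wrongly predict alternation here too.
Therefore /k/ is basic and [g] is derived by intervocalic voicing (voiceless stops become voiced between vowels).
The one attested form of 'ear', [ɣik], shows underlying /ɣik/. Applying the same rule between vowels gives [ɣigi].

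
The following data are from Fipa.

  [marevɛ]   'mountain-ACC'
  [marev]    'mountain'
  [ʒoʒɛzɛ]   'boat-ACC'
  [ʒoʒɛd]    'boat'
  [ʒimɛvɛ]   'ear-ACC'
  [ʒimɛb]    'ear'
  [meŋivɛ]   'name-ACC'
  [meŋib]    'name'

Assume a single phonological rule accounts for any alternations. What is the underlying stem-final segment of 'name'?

The stem for 'name' ends in [v] in [meŋivɛ] but [b] in [meŋib].
But 'mountain' keeps [v] in both environments ([marevɛ], [marev]), so there is no rule changing /v/ to [b] in isolation.
Therefore /b/ is basic and [v] is derived by intervocalic spirantization (voiced stops become fricatives between vowels).

/b/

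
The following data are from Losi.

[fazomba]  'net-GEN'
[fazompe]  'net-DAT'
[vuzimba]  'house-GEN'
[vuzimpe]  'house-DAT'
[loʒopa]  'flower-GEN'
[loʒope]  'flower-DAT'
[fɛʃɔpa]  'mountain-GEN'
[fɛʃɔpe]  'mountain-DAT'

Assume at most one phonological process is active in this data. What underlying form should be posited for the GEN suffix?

/-ba/

The GEN morpheme has two allomorphs, [-ba] and [-pa].
By contrast the DAT suffix keeps its initial [p] throughout — that segment must be underlying.
So the underlying form is /-ba/, and voiced stops become voiceless after a vowel.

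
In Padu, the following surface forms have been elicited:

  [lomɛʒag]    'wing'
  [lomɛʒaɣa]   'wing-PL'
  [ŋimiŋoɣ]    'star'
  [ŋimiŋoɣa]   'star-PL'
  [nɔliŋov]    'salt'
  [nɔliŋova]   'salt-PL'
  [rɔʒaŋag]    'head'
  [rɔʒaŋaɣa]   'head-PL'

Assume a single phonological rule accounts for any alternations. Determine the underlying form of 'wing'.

/lomɛʒag/

'wing' shows [g] ~ [ɣ] at the end of the stem ([lomɛʒag] vs [lomɛʒaɣa]).
If /ɣ/ were underlying and a rule turned it into [g] in isolation, 'star' would also alternate; but it has [ɣ] in both [ŋimiŋoɣ] and [ŋimiŋoɣa].
So /g/ is underlying, and a rule of intervocalic spirantization — voiced stops become fricatives between vowels — gives [ɣ].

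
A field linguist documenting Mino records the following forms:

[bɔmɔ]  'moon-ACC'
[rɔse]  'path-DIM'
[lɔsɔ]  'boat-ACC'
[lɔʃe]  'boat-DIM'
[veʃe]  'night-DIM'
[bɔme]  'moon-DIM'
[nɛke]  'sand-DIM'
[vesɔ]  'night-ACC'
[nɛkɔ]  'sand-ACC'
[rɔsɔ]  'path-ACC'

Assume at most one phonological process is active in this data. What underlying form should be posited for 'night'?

/veʃ/

The stem for 'night' ends in [ʃ] in [veʃe] but [s] in [vesɔ].
Compare 'path', with invariant [s] in [rɔse] and [rɔsɔ]: an analysis with underlying /s/ and a rule producing [ʃ] before the DIM suffix would wrongly predict alternation here too.
The underlying segment must be /ʃ/; palato-alveolar /ʃ/ becomes [s] when no front vowel follows, yielding [s] there.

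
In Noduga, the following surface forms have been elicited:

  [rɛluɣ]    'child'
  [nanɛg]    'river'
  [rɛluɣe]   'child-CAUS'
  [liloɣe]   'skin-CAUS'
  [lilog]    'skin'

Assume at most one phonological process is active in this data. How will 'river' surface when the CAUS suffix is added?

'skin' shows [g] ~ [ɣ] at the end of the stem ([lilog] vs [liloɣe]).
Compare 'child', with invariant [ɣ] in [rɛluɣ] and [rɛluɣe]: an analysis with underlying /ɣ/ and a rule producing [g] in isolation would wrongly predict alternation here too.
The underlying segment must be /g/; voiced stops become fricatives between vowels, yielding [ɣ] there.
From [nanɛg] the stem 'river' is /nanɛg/; between vowels this yields [nanɛɣe].

[nanɛɣe]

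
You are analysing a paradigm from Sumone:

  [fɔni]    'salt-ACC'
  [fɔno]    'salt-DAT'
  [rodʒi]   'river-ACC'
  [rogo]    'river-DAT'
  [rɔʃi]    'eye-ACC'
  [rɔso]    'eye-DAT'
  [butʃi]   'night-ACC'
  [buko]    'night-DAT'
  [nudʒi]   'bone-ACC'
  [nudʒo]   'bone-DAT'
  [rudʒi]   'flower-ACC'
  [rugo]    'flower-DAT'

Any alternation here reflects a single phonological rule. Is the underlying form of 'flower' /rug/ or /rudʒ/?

The root 'flower' surfaces as [rudʒi] and [rugo], with a stem-final [dʒ] ~ [g] alternation.
Compare 'bone', with invariant [dʒ] in [nudʒi] and [nudʒo]: an analysis with underlying /dʒ/ and a rule producing [g] before the DAT suffix would wrongly predict alternation here too.
Therefore /g/ is basic and [dʒ] is derived by palatalization before a front vowel (/k/, /g/ and /s/ become palato-alveolar [tʃ], [dʒ] and [ʃ] before a front vowel).

/rug/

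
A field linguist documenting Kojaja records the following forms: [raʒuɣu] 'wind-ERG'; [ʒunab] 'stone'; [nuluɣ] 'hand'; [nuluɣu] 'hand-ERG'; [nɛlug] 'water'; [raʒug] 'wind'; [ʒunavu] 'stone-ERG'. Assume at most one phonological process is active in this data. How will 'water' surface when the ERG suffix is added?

[nɛluɣu]

The root 'wind' surfaces as [raʒuɣu] and [raʒug], with a stem-final [ɣ] ~ [g] alternation.
Compare 'hand', with invariant [ɣ] in [nuluɣu] and [nuluɣ]: an analysis with underlying /ɣ/ and a rule producing [g] in isolation would wrongly predict alternation here too.
The underlying segment must be /g/; voiced stops become fricatives between vowels, yielding [ɣ] there.
From [nɛlug] the stem 'water' is /nɛlug/; between vowels this yields [nɛluɣu].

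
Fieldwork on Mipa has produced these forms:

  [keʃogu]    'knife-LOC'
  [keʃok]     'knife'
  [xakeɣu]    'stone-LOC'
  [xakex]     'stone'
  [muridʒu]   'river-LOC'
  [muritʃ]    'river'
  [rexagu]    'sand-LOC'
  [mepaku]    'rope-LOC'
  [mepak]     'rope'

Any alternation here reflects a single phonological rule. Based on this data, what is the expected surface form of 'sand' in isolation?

[rexak]

The root 'knife' surfaces as [keʃogu] and [keʃok], with a stem-final [g] ~ [k] alternation.
If /k/ were underlying and a rule turned it into [g] before the LOC suffix, 'rope' would also alternate; but it has [k] in both [mepaku] and [mepak].
The alternation reflects word-final obstruent devoicing: voiced obstruents become voiceless word-finally. /g/ is underlying.
From [rexagu] the stem 'sand' is /rexag/; word-finally this yields [rexak].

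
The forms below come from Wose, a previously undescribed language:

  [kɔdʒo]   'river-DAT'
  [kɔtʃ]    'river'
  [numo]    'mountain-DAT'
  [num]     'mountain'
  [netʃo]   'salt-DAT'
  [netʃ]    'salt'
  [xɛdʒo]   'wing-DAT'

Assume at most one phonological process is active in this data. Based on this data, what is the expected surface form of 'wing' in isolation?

The stem for 'river' ends in [dʒ] in [kɔdʒo] but [tʃ] in [kɔtʃ].
Compare 'salt', with invariant [tʃ] in [netʃo] and [netʃ]: an analysis with underlying /tʃ/ and a rule producing [dʒ] before the DAT suffix would wrongly predict alternation here too.
So /dʒ/ is underlying, and a rule of word-final obstruent devoicing — voiced obstruents become voiceless word-finally — gives [tʃ].
The one attested form of 'wing', [xɛdʒo], shows underlying /xɛdʒ/. Applying the same rule word-finally gives [xɛtʃ].

[xɛtʃ]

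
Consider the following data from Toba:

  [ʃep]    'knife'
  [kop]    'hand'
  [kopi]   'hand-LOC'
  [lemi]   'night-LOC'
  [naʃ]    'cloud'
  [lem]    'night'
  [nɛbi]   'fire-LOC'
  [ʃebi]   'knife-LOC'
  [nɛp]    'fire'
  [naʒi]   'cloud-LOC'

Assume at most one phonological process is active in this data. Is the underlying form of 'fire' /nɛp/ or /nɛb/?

In [nɛp] and [nɛbi] the final segment of 'fire' alternates: [p] ~ [b].
But 'hand' keeps [p] in both environments ([kop], [kopi]), so there is no rule changing /p/ to [b] before the LOC suffix.
So /b/ is underlying, and a rule of word-final obstruent devoicing — voiced obstruents become voiceless word-finally — gives [p].

/nɛb/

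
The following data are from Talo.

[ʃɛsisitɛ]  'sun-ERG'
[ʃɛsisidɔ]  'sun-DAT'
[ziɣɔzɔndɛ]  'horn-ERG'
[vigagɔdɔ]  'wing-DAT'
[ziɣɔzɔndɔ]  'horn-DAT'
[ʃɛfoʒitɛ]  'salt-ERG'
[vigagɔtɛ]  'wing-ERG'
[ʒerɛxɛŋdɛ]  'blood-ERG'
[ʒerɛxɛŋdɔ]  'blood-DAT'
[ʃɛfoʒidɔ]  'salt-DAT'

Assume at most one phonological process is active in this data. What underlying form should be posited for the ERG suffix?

/-tɛ/

The ERG morpheme has two allomorphs, [-dɛ] and [-tɛ].
The DAT suffix, which begins with [d], is invariant after every stem; so [d] is not altered by any rule here.
The ERG suffix is therefore /-tɛ/ underlyingly, with post-nasal voicing: voiceless stops become voiced after a nasal.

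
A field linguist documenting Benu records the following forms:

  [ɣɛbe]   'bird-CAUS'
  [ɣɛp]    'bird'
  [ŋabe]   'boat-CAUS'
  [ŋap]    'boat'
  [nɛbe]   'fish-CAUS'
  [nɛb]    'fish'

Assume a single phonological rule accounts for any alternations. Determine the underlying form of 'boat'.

In [ŋabe] and [ŋap] the final segment of 'boat' alternates: [b] ~ [p].
If /b/ were underlying and a rule turned it into [p] in isolation, 'fish' would also alternate; but it has [b] in both [nɛbe] and [nɛb].
Therefore /p/ is basic and [b] is derived by intervocalic voicing (voiceless stops become voiced between vowels).

/ŋap/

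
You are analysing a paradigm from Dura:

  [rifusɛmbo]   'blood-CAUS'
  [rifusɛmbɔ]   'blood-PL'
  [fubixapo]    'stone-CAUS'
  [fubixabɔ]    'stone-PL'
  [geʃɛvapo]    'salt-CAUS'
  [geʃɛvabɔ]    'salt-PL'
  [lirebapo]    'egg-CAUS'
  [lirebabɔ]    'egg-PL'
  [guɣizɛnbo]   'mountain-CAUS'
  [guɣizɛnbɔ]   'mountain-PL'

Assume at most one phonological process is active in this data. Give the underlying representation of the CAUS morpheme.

/-po/

The CAUS morpheme has two allomorphs, [-bo] and [-po].
The PL suffix, which begins with [b], is invariant after every stem; so [b] is not altered by any rule here.
The CAUS suffix is therefore /-po/ underlyingly, with post-nasal voicing: voiceless stops become voiced after a nasal.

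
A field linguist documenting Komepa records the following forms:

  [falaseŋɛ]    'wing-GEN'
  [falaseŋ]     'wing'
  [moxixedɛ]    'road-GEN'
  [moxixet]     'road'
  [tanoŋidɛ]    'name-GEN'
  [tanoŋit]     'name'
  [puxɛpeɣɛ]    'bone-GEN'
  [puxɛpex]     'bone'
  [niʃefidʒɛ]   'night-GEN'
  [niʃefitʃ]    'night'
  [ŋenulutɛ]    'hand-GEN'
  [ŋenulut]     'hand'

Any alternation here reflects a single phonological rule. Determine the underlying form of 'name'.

/tanoŋid/

The root 'name' surfaces as [tanoŋidɛ] and [tanoŋit], with a stem-final [d] ~ [t] alternation.
If /t/ were underlying and a rule turned it into [d] before the GEN suffix, 'hand' would also alternate; but it has [t] in both [ŋenulutɛ] and [ŋenulut].
So /d/ is underlying, and a rule of word-final obstruent devoicing — voiced obstruents become voiceless word-finally — gives [t].
The underlying form of 'name' is therefore /tanoŋid/.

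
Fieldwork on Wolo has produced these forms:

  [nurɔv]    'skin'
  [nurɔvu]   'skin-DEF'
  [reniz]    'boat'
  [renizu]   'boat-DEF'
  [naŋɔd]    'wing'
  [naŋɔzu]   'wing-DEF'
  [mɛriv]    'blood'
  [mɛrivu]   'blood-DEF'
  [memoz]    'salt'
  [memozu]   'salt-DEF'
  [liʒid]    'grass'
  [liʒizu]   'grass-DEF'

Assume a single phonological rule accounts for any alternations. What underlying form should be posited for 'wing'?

'wing' shows [d] ~ [z] at the end of the stem ([naŋɔd] vs [naŋɔzu]).
Compare 'boat', with invariant [z] in [reniz] and [renizu]: an analysis with underlying /z/ and a rule producing [d] in isolation would wrongly predict alternation here too.
Therefore /d/ is basic and [z] is derived by intervocalic spirantization (voiced stops become fricatives between vowels).

/naŋɔd/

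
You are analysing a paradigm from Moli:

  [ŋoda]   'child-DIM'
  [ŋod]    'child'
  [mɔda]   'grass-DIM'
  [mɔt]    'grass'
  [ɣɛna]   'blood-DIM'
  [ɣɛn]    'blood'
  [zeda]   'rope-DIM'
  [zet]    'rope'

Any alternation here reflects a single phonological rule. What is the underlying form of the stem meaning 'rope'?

/zet/

'rope' shows [d] ~ [t] at the end of the stem ([zeda] vs [zet]).
Compare 'child', with invariant [d] in [ŋoda] and [ŋod]: an analysis with underlying /d/ and a rule producing [t] in isolation would wrongly predict alternation here too.
So /t/ is underlying, and a rule of intervocalic voicing — voiceless stops become voiced between vowels — gives [d].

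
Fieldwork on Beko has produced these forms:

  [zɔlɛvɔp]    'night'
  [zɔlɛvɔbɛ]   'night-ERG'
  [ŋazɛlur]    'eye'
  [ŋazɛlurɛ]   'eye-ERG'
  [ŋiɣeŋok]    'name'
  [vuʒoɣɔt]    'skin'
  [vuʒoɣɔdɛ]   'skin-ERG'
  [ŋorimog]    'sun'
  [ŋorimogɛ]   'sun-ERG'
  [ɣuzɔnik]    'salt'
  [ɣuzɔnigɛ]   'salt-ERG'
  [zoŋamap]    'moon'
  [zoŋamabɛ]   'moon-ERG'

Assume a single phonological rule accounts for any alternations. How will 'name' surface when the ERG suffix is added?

The root 'salt' surfaces as [ɣuzɔnik] and [ɣuzɔnigɛ], with a stem-final [k] ~ [g] alternation.
But 'sun' keeps [g] in both environments ([ŋorimog], [ŋorimogɛ]), so there is no rule changing /g/ to [k] in isolation.
Therefore /k/ is basic and [g] is derived by intervocalic voicing (voiceless stops become voiced between vowels).
The one attested form of 'name', [ŋiɣeŋok], shows underlying /ŋiɣeŋok/. Applying the same rule between vowels gives [ŋiɣeŋogɛ].

[ŋiɣeŋogɛ]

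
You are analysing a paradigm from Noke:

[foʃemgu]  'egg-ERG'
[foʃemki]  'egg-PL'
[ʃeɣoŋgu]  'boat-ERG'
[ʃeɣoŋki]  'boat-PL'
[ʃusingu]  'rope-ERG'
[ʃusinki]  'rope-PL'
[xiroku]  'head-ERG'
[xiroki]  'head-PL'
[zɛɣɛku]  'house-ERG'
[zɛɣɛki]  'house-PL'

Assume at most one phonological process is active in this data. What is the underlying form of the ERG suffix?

The ERG morpheme has two allomorphs, [-gu] and [-ku].
The PL suffix, which begins with [k], is invariant after every stem; so [k] is not altered by any rule here.
The ERG suffix is therefore /-gu/ underlyingly, with post-vocalic devoicing: voiced stops become voiceless after a vowel.

/-gu/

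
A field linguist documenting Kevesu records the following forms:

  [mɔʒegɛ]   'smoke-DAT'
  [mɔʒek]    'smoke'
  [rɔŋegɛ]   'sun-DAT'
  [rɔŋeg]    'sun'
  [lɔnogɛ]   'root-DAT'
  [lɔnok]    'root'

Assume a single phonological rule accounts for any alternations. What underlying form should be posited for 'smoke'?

/mɔʒek/

'smoke' shows [g] ~ [k] at the end of the stem ([mɔʒegɛ] vs [mɔʒek]).
The stem 'sun' ([rɔŋegɛ], [rɔŋeg]) shows [g] unchanged in both environments, so [g] cannot be basic with [k] derived in isolation.
Therefore /k/ is basic and [g] is derived by intervocalic voicing (voiceless stops become voiced between vowels).
The underlying form of 'smoke' is therefore /mɔʒek/.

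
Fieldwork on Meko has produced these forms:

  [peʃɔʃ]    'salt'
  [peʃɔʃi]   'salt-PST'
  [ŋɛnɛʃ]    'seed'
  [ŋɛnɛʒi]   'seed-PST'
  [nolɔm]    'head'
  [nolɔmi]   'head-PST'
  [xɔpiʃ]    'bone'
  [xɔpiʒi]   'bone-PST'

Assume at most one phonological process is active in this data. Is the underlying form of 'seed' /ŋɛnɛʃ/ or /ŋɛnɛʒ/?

The stem for 'seed' ends in [ʃ] in [ŋɛnɛʃ] but [ʒ] in [ŋɛnɛʒi].
But 'salt' keeps [ʃ] in both environments ([peʃɔʃ], [peʃɔʃi]), so there is no rule changing /ʃ/ to [ʒ] before the PST suffix.
The underlying segment must be /ʒ/; voiced obstruents become voiceless word-finally, yielding [ʃ] there.

/ŋɛnɛʒ/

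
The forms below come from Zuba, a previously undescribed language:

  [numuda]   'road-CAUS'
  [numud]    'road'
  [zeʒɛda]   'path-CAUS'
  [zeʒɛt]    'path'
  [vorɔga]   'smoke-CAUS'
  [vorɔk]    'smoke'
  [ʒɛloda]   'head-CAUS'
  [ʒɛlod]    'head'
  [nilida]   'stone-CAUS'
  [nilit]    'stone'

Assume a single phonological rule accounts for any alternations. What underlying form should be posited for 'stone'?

The stem for 'stone' ends in [d] in [nilida] but [t] in [nilit].
If /d/ were underlying and a rule turned it into [t] in isolation, 'head' would also alternate; but it has [d] in both [ʒɛloda] and [ʒɛlod].
So /t/ is underlying, and a rule of intervocalic voicing — voiceless stops become voiced between vowels — gives [d].

/nilit/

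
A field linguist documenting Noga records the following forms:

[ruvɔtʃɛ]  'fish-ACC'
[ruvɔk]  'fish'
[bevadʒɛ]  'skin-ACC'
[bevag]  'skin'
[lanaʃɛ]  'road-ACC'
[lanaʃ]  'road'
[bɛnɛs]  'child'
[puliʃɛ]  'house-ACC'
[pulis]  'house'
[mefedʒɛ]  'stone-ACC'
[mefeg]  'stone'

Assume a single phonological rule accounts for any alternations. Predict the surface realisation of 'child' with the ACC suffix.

In [puliʃɛ] and [pulis] the final segment of 'house' alternates: [ʃ] ~ [s].
The stem 'road' ([lanaʃɛ], [lanaʃ]) shows [ʃ] unchanged in both environments, so [ʃ] cannot be basic with [s] derived in isolation.
The alternation reflects palatalization before a front vowel: /k/, /g/ and /s/ become palato-alveolar [tʃ], [dʒ] and [ʃ] before a front vowel. /s/ is underlying.
From [bɛnɛs] the stem 'child' is /bɛnɛs/; before a front vowel this yields [bɛnɛʃɛ].

[bɛnɛʃɛ]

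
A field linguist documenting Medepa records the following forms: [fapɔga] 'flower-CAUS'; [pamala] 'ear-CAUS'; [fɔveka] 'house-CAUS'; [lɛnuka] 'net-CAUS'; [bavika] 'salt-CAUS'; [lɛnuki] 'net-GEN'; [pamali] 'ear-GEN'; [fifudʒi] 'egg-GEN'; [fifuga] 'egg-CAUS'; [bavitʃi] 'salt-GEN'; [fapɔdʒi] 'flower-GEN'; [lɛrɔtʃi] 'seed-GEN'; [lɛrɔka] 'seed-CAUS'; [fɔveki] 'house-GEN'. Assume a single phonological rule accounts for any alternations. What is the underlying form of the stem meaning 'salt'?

The root 'salt' surfaces as [bavika] and [bavitʃi], with a stem-final [k] ~ [tʃ] alternation.
The stem 'net' ([lɛnuka], [lɛnuki]) shows [k] unchanged in both environments, so [k] cannot be basic with [tʃ] derived before the GEN suffix.
Therefore /tʃ/ is basic and [k] is derived by depalatalization (palato-alveolar /tʃ/ and /dʒ/ become [k] and [g] when no front vowel follows).

/bavitʃ/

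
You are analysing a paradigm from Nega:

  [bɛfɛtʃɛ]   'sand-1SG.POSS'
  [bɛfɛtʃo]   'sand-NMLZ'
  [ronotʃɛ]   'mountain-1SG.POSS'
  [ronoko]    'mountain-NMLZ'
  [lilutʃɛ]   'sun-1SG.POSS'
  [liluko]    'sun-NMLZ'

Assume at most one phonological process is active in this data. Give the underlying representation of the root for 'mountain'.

The root 'mountain' surfaces as [ronotʃɛ] and [ronoko], with a stem-final [tʃ] ~ [k] alternation.
But 'sand' keeps [tʃ] in both environments ([bɛfɛtʃɛ], [bɛfɛtʃo]), so there is no rule changing /tʃ/ to [k] before the NMLZ suffix.
So /k/ is underlying, and a rule of palatalization before a front vowel — /k/ becomes palato-alveolar [tʃ] before a front vowel — gives [tʃ].
The underlying form of 'mountain' is therefore /ronok/.

/ronok/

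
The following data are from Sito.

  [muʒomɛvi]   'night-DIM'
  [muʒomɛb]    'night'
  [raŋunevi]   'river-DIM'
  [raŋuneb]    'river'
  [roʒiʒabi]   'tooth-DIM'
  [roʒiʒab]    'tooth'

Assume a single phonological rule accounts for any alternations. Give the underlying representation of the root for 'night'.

/muʒomɛv/

The stem for 'night' ends in [v] in [muʒomɛvi] but [b] in [muʒomɛb].
The stem 'tooth' ([roʒiʒabi], [roʒiʒab]) shows [b] unchanged in both environments, so [b] cannot be basic with [v] derived before the DIM suffix.
Therefore /v/ is basic and [b] is derived by word-final hardening (voiced fricatives become stops word-finally).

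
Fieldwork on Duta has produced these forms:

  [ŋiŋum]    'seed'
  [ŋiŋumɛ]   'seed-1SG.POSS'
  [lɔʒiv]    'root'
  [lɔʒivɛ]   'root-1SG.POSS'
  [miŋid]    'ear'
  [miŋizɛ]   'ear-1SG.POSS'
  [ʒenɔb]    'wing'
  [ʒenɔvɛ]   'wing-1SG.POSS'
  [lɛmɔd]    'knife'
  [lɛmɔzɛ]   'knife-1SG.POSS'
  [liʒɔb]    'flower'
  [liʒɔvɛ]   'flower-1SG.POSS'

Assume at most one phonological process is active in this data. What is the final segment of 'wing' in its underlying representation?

/b/

The root 'wing' surfaces as [ʒenɔb] and [ʒenɔvɛ], with a stem-final [b] ~ [v] alternation.
The stem 'root' ([lɔʒiv], [lɔʒivɛ]) shows [v] unchanged in both environments, so [v] cannot be basic with [b] derived in isolation.
The alternation reflects intervocalic spirantization: voiced stops become fricatives between vowels. /b/ is underlying.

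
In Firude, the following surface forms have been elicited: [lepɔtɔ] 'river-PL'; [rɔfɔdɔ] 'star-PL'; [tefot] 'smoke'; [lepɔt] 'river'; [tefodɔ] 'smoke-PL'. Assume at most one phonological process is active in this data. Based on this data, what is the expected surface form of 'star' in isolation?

[rɔfɔt]

In [tefot] and [tefodɔ] the final segment of 'smoke' alternates: [t] ~ [d].
But 'river' keeps [t] in both environments ([lepɔt], [lepɔtɔ]), so there is no rule changing /t/ to [d] before the PL suffix.
The alternation reflects word-final obstruent devoicing: voiced obstruents become voiceless word-finally. /d/ is underlying.
The one attested form of 'star', [rɔfɔdɔ], shows underlying /rɔfɔd/. Applying the same rule word-finally gives [rɔfɔt].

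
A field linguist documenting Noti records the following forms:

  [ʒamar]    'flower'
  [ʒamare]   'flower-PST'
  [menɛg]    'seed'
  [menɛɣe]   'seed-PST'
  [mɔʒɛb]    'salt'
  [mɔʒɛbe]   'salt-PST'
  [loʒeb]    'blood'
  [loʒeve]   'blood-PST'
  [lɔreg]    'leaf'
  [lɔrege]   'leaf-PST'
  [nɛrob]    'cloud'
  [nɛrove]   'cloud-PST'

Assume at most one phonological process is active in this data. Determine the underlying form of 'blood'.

/loʒev/

In [loʒeb] and [loʒeve] the final segment of 'blood' alternates: [b] ~ [v].
The stem 'salt' ([mɔʒɛb], [mɔʒɛbe]) shows [b] unchanged in both environments, so [b] cannot be basic with [v] derived before the PST suffix.
The alternation reflects word-final hardening: voiced fricatives become stops word-finally. /v/ is underlying.
So 'blood' = /loʒev/.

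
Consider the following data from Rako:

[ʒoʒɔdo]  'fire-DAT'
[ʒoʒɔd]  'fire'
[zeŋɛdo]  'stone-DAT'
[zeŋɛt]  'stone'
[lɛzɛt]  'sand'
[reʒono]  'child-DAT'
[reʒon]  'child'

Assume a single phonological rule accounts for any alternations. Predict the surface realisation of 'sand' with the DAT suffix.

[lɛzɛdo]

'stone' shows [d] ~ [t] at the end of the stem ([zeŋɛdo] vs [zeŋɛt]).
But 'fire' keeps [d] in both environments ([ʒoʒɔdo], [ʒoʒɔd]), so there is no rule changing /d/ to [t] in isolation.
So /t/ is underlying, and a rule of intervocalic voicing — voiceless stops become voiced between vowels — gives [d].
From [lɛzɛt] the stem 'sand' is /lɛzɛt/; between vowels this yields [lɛzɛdo].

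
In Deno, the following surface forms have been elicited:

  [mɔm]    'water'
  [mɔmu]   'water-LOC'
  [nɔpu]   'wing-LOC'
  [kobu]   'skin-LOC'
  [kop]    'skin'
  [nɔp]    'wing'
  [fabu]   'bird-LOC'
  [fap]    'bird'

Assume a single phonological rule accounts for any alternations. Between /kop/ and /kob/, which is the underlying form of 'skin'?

/kob/

The root 'skin' surfaces as [kop] and [kobu], with a stem-final [p] ~ [b] alternation.
Compare 'wing', with invariant [p] in [nɔp] and [nɔpu]: an analysis with underlying /p/ and a rule producing [b] before the LOC suffix would wrongly predict alternation here too.
The underlying segment must be /b/; voiced obstruents become voiceless word-finally, yielding [p] there.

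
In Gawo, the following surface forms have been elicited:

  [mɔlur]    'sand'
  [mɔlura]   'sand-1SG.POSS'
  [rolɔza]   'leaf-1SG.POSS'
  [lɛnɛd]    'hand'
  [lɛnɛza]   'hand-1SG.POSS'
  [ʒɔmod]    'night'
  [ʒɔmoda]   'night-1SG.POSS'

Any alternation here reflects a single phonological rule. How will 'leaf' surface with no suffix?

[rolɔd]

In [lɛnɛd] and [lɛnɛza] the final segment of 'hand' alternates: [d] ~ [z].
But 'night' keeps [d] in both environments ([ʒɔmod], [ʒɔmoda]), so there is no rule changing /d/ to [z] before the 1SG.POSS suffix.
The alternation reflects word-final hardening: voiced fricatives become stops word-finally. /z/ is underlying.
The one attested form of 'leaf', [rolɔza], shows underlying /rolɔz/. Applying the same rule word-finally gives [rolɔd].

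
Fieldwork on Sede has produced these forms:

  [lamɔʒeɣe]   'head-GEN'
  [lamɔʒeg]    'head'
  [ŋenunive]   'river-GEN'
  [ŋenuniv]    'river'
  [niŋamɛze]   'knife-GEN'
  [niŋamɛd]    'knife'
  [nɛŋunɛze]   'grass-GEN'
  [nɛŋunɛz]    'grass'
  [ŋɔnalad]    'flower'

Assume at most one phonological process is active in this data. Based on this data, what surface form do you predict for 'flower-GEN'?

[ŋɔnalaze]

In [niŋamɛze] and [niŋamɛd] the final segment of 'knife' alternates: [z] ~ [d].
Compare 'grass', with invariant [z] in [nɛŋunɛze] and [nɛŋunɛz]: an analysis with underlying /z/ and a rule producing [d] in isolation would wrongly predict alternation here too.
So /d/ is underlying, and a rule of intervocalic spirantization — voiced stops become fricatives between vowels — gives [z].
From [ŋɔnalad] the stem 'flower' is /ŋɔnalad/; between vowels this yields [ŋɔnalaze].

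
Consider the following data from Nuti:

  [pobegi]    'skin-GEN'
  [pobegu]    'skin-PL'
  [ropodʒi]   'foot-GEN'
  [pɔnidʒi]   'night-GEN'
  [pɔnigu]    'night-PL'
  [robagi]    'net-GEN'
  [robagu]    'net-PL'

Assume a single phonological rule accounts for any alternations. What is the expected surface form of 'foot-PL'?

The root 'night' surfaces as [pɔnidʒi] and [pɔnigu], with a stem-final [dʒ] ~ [g] alternation.
If /g/ were underlying and a rule turned it into [dʒ] before the GEN suffix, 'net' would also alternate; but it has [g] in both [robagi] and [robagu].
So /dʒ/ is underlying, and a rule of depalatalization — palato-alveolar /dʒ/ becomes [g] when no front vowel follows — gives [g].
The one attested form of 'foot', [ropodʒi], shows underlying /ropodʒ/. Applying the same rule when no front vowel follows gives [ropogu].

[ropogu]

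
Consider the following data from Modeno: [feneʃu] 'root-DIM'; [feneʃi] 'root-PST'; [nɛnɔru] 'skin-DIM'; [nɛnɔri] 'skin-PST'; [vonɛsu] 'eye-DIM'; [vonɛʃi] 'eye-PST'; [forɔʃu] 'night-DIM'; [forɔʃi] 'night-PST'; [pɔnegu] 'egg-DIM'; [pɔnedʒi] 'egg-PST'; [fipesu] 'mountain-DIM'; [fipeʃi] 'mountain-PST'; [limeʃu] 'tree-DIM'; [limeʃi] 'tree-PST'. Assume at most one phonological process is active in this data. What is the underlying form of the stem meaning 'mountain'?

In [fipesu] and [fipeʃi] the final segment of 'mountain' alternates: [s] ~ [ʃ].
But 'night' keeps [ʃ] in both environments ([forɔʃu], [forɔʃi]), so there is no rule changing /ʃ/ to [s] before the DIM suffix.
So /s/ is underlying, and a rule of palatalization before a front vowel — /g/ and /s/ become palato-alveolar [dʒ] and [ʃ] before a front vowel — gives [ʃ].

/fipes/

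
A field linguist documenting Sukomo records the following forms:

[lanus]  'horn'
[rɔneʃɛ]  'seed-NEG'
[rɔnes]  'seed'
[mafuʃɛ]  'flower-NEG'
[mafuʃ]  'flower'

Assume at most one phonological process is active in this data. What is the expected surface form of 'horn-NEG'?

The root 'seed' surfaces as [rɔneʃɛ] and [rɔnes], with a stem-final [ʃ] ~ [s] alternation.
If /ʃ/ were underlying and a rule turned it into [s] in isolation, 'flower' would also alternate; but it has [ʃ] in both [mafuʃɛ] and [mafuʃ].
The alternation reflects palatalization before a front vowel: /s/ becomes palato-alveolar [ʃ] before a front vowel. /s/ is underlying.
The one attested form of 'horn', [lanus], shows underlying /lanus/. Applying the same rule before a front vowel gives [lanuʃɛ].

[lanuʃɛ]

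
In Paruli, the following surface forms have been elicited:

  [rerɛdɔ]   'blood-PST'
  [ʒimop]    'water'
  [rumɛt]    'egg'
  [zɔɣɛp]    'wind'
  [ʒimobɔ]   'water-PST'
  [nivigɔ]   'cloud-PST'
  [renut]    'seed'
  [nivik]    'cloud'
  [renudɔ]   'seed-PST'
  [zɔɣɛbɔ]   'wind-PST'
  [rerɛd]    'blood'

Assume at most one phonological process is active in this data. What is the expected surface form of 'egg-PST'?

'seed' shows [d] ~ [t] at the end of the stem ([renudɔ] vs [renut]).
If /d/ were underlying and a rule turned it into [t] in isolation, 'blood' would also alternate; but it has [d] in both [rerɛdɔ] and [rerɛd].
The underlying segment must be /t/; voiceless stops become voiced between vowels, yielding [d] there.
The one attested form of 'egg', [rumɛt], shows underlying /rumɛt/. Applying the same rule between vowels gives [rumɛdɔ].

[rumɛdɔ]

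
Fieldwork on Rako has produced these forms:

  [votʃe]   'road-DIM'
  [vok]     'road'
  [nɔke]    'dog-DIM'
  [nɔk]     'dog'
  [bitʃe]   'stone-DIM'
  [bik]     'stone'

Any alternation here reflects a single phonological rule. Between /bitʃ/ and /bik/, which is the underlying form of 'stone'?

In [bitʃe] and [bik] the final segment of 'stone' alternates: [tʃ] ~ [k].
Compare 'dog', with invariant [k] in [nɔke] and [nɔk]: an analysis with underlying /k/ and a rule producing [tʃ] before the DIM suffix would wrongly predict alternation here too.
Therefore /tʃ/ is basic and [k] is derived by depalatalization (palato-alveolar /tʃ/ becomes [k] when no front vowel follows).

/bitʃ/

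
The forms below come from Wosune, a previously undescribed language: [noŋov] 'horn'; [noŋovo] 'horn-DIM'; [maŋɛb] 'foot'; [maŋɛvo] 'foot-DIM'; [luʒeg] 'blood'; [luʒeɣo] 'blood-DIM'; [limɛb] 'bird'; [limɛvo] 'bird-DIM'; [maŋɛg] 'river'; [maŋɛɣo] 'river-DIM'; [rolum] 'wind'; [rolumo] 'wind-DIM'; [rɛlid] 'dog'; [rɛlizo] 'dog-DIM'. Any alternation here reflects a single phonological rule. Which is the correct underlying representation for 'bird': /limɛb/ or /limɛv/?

/limɛb/

The stem for 'bird' ends in [b] in [limɛb] but [v] in [limɛvo].
Compare 'horn', with invariant [v] in [noŋov] and [noŋovo]: an analysis with underlying /v/ and a rule producing [b] in isolation would wrongly predict alternation here too.
Therefore /b/ is basic and [v] is derived by intervocalic spirantization (voiced stops become fricatives between vowels).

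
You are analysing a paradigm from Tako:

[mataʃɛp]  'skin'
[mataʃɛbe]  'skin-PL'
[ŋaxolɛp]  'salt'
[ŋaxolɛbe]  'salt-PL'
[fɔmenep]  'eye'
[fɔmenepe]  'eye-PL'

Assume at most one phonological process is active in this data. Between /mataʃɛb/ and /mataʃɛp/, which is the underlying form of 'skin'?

The root 'skin' surfaces as [mataʃɛp] and [mataʃɛbe], with a stem-final [p] ~ [b] alternation.
Compare 'eye', with invariant [p] in [fɔmenep] and [fɔmenepe]: an analysis with underlying /p/ and a rule producing [b] before the PL suffix would wrongly predict alternation here too.
Therefore /b/ is basic and [p] is derived by word-final obstruent devoicing (voiced obstruents become voiceless word-finally).

/mataʃɛb/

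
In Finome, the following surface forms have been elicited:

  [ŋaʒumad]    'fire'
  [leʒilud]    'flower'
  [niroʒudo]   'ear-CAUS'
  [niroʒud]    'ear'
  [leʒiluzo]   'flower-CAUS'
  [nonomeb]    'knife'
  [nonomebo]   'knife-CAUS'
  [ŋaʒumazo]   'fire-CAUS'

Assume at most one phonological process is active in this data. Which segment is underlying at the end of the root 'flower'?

/z/

'flower' shows [d] ~ [z] at the end of the stem ([leʒilud] vs [leʒiluzo]).
The stem 'ear' ([niroʒud], [niroʒudo]) shows [d] unchanged in both environments, so [d] cannot be basic with [z] derived before the CAUS suffix.
So /z/ is underlying, and a rule of word-final hardening — voiced fricatives become stops word-finally — gives [d].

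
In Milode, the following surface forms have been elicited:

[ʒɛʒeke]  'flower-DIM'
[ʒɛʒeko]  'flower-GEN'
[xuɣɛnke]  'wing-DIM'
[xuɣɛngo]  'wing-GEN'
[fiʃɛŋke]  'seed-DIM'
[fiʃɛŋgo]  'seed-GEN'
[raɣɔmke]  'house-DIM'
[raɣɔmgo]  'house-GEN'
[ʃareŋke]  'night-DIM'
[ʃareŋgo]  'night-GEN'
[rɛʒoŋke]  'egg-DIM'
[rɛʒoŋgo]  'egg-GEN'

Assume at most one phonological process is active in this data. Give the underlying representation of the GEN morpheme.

/-go/

The GEN suffix surfaces as [-go] and [-ko], depending on the final segment of the stem.
The DIM suffix, which begins with [k], is invariant after every stem; so [k] is not altered by any rule here.
The GEN suffix is therefore /-go/ underlyingly, with post-vocalic devoicing: voiced stops become voiceless after a vowel.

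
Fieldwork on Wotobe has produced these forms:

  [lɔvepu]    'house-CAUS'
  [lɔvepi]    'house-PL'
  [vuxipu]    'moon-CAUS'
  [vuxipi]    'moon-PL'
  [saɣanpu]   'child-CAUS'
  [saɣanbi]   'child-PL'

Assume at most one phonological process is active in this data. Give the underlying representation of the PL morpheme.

/-bi/

The PL suffix surfaces as [-bi] and [-pi], depending on the final segment of the stem.
The CAUS suffix, which begins with [p], is invariant after every stem; so [p] is not altered by any rule here.
The PL suffix is therefore /-bi/ underlyingly, with post-vocalic devoicing: voiced stops become voiceless after a vowel.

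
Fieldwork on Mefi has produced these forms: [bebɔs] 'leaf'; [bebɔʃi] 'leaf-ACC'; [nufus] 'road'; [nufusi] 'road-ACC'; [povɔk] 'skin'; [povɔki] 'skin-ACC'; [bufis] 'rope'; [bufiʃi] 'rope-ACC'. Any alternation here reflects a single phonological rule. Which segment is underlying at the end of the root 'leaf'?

The root 'leaf' surfaces as [bebɔs] and [bebɔʃi], with a stem-final [s] ~ [ʃ] alternation.
The stem 'road' ([nufus], [nufusi]) shows [s] unchanged in both environments, so [s] cannot be basic with [ʃ] derived before the ACC suffix.
The alternation reflects depalatalization: palato-alveolar /ʃ/ becomes [s] when no front vowel follows. /ʃ/ is underlying.

/ʃ/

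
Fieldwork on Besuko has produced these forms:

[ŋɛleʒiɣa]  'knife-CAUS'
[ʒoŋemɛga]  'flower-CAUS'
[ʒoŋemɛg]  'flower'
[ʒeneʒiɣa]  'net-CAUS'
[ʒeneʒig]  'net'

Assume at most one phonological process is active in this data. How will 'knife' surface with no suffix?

The stem for 'net' ends in [ɣ] in [ʒeneʒiɣa] but [g] in [ʒeneʒig].
Compare 'flower', with invariant [g] in [ʒoŋemɛga] and [ʒoŋemɛg]: an analysis with underlying /g/ and a rule producing [ɣ] before the CAUS suffix would wrongly predict alternation here too.
The alternation reflects word-final hardening: voiced fricatives become stops word-finally. /ɣ/ is underlying.
The one attested form of 'knife', [ŋɛleʒiɣa], shows underlying /ŋɛleʒiɣ/. Applying the same rule word-finally gives [ŋɛleʒig].

[ŋɛleʒig]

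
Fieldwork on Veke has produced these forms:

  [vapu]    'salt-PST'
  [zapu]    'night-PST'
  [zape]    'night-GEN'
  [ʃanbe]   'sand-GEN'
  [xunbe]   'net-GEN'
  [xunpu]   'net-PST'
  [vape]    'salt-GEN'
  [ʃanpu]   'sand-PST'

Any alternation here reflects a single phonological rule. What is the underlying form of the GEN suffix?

The GEN morpheme has two allomorphs, [-be] and [-pe].
The PST suffix, which begins with [p], is invariant after every stem; so [p] is not altered by any rule here.
So the underlying form is /-be/, and voiced stops become voiceless after a vowel.

/-be/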